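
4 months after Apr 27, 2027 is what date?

August 27, 2027

Advancing 4 months from April 27, 2027.
month 4 + 4 = 8 → August 2027.
Day 27 is valid in August, giving August 27, 2027.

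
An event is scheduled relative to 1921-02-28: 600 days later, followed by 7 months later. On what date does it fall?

May 21, 1923

Advancing 600 days from February 28, 1921:
February has 28 days, so 28 − 28 = 0 days remain after February 28, 1921; 600 − 0 = 600 left.
March 1921 has 31 days: 600 − 31 = 569 left.
April 1921 has 30 days: 569 − 30 = 539 left.
May 1921 has 31 days: 539 − 31 = 508 left.
June 1921 has 30 days: 508 − 30 = 478 left.
July 1921 has 31 days: 478 − 31 = 447 left.
August 1921 has 31 days: 447 − 31 = 416 left.
September 1921 has 30 days: 416 − 30 = 386 left.
October 1921 has 31 days: 386 − 31 = 355 left.
November 1921 has 30 days: 355 − 30 = 325 left.
December 1921 has 31 days: 325 − 31 = 294 left.
January 1922 has 31 days: 294 − 31 = 263 left.
February 1922 has 28 days (1922 is not a leap year): 263 − 28 = 235 left.
March 1922 has 31 days: 235 − 31 = 204 left.
April 1922 has 30 days: 204 − 30 = 174 left.
May 1922 has 31 days: 174 − 31 = 143 left.
June 1922 has 30 days: 143 − 30 = 113 left.
July 1922 has 31 days: 113 − 31 = 82 left.
August 1922 has 31 days: 82 − 31 = 51 left.
September 1922 has 30 days: 51 − 30 = 21 left.
21 days into October 1922 → October 21, 1922.
Advancing 7 months from October 21, 1922:
month 10 + 7 = 17, which is month 5 of year 1923 → May 1923.
Day 21 is valid in May, giving May 21, 1923.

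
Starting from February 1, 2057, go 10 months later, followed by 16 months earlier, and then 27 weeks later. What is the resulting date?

February 6, 2057

Advancing 10 months from February 1, 2057:
month 2 + 10 = 12 → December 2057.
Day 1 is valid in December, giving December 1, 2057.
Going back 16 months from December 1, 2057:
month 12 − 16 = -4, which is month 8 of year 2056 → August 2056.
Day 1 is valid in August, giving August 1, 2056.
Counting forward 27 weeks (= 189 days) from August 1, 2056:
August has 31 days, so 31 − 1 = 30 days remain after August 1, 2056; 189 − 30 = 159 left.
September 2056 has 30 days: 159 − 30 = 129 left.
October 2056 has 31 days: 129 − 31 = 98 left.
November 2056 has 30 days: 98 − 30 = 68 left.
December 2056 has 31 days: 68 − 31 = 37 left.
January 2057 has 31 days: 37 − 31 = 6 left.
6 days into February 2057 → February 6, 2057.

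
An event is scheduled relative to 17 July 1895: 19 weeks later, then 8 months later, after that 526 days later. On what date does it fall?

Adding 19 weeks (= 133 days) from July 17, 1895:
July has 31 days, so 31 − 17 = 14 days remain after July 17, 1895; 133 − 14 = 119 left.
August 1895 has 31 days: 119 − 31 = 88 left.
September 1895 has 30 days: 88 − 30 = 58 left.
October 1895 has 31 days: 58 − 31 = 27 left.
27 days into November 1895 → November 27, 1895.
Counting forward 8 months from November 27, 1895:
month 11 + 8 = 19, which is month 7 of year 1896 → July 1896.
Day 27 is valid in July, giving July 27, 1896.
Adding 526 days from July 27, 1896:
July has 31 days, so 31 − 27 = 4 days remain after July 27, 1896; 526 − 4 = 522 left.
August 1896 has 31 days: 522 − 31 = 491 left.
September 1896 has 30 days: 491 − 30 = 461 left.
October 1896 has 31 days: 461 − 31 = 430 left.
November 1896 has 30 days: 430 − 30 = 400 left.
December 1896 has 31 days: 400 − 31 = 369 left.
January 1897 has 31 days: 369 − 31 = 338 left.
February 1897 has 28 days (1897 is not a leap year): 338 − 28 = 310 left.
March 1897 has 31 days: 310 − 31 = 279 left.
April 1897 has 30 days: 279 − 30 = 249 left.
May 1897 has 31 days: 249 − 31 = 218 left.
June 1897 has 30 days: 218 − 30 = 188 left.
July 1897 has 31 days: 188 − 31 = 157 left.
August 1897 has 31 days: 157 − 31 = 126 left.
September 1897 has 30 days: 126 − 30 = 96 left.
October 1897 has 31 days: 96 − 31 = 65 left.
November 1897 has 30 days: 65 − 30 = 35 left.
December 1897 has 31 days: 35 − 31 = 4 left.
4 days into January 1898 → January 4, 1898.

January 4, 1898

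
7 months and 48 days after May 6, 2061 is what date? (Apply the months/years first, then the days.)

Adding 7 months and 48 days from May 6, 2061: first the month/year part, then the days.
month 5 + 7 = 12 → December 2061.
Day 6 is valid in December, giving December 6, 2061.
Now add 48 days from December 6, 2061.
December has 31 days, so 31 − 6 = 25 days remain after December 6, 2061; 48 − 25 = 23 left.
23 days into January 2062 → January 23, 2062.

January 23, 2062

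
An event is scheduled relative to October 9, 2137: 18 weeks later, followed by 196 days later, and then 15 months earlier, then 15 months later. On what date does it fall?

Counting forward 18 weeks (= 126 days) from October 9, 2137:
October has 31 days, so 31 − 9 = 22 days remain after October 9, 2137; 126 − 22 = 104 left.
November 2137 has 30 days: 104 − 30 = 74 left.
December 2137 has 31 days: 74 − 31 = 43 left.
January 2138 has 31 days: 43 − 31 = 12 left.
12 days into February 2138 → February 12, 2138.
Counting forward 196 days from February 12, 2138:
February has 28 days, so 28 − 12 = 16 days remain after February 12, 2138; 196 − 16 = 180 left.
March 2138 has 31 days: 180 − 31 = 149 left.
April 2138 has 30 days: 149 − 30 = 119 left.
May 2138 has 31 days: 119 − 31 = 88 left.
June 2138 has 30 days: 88 − 30 = 58 left.
July 2138 has 31 days: 58 − 31 = 27 left.
27 days into August 2138 → August 27, 2138.
Going back 15 months from August 27, 2138:
month 8 − 15 = -7, which is month 5 of year 2137 → May 2137.
Day 27 is valid in May, giving May 27, 2137.
Advancing 15 months from May 27, 2137:
month 5 + 15 = 20, which is month 8 of year 2138 → August 2138.
Day 27 is valid in August, giving August 27, 2138.

August 27, 2138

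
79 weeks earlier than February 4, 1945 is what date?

August 1, 1943

Going back 79 weeks = 553 days from February 4, 1945.
Going back 4 days from February 4, 1945 reaches the end of the previous month; 553 − 4 = 549 left.
January 1945 has 31 days: 549 − 31 = 518 left.
December 1944 has 31 days: 518 − 31 = 487 left.
November 1944 has 30 days: 487 − 30 = 457 left.
October 1944 has 31 days: 457 − 31 = 426 left.
September 1944 has 30 days: 426 − 30 = 396 left.
August 1944 has 31 days: 396 − 31 = 365 left.
July 1944 has 31 days: 365 − 31 = 334 left.
June 1944 has 30 days: 334 − 30 = 304 left.
May 1944 has 31 days: 304 − 31 = 273 left.
April 1944 has 30 days: 273 − 30 = 243 left.
March 1944 has 31 days: 243 − 31 = 212 left.
February 1944 has 29 days (1944 is a leap year): 212 − 29 = 183 left.
January 1944 has 31 days: 183 − 31 = 152 left.
December 1943 has 31 days: 152 − 31 = 121 left.
November 1943 has 30 days: 121 − 30 = 91 left.
October 1943 has 31 days: 91 − 31 = 60 left.
September 1943 has 30 days: 60 − 30 = 30 left.
August 1943 has 31 days; 31 − 30 = 1 → August 1, 1943.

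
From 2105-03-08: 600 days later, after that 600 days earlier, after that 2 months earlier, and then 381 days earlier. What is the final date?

December 24, 2103

Adding 600 days from March 8, 2105:
March has 31 days, so 31 − 8 = 23 days remain after March 8, 2105; 600 − 23 = 577 left.
April 2105 has 30 days: 577 − 30 = 547 left.
May 2105 has 31 days: 547 − 31 = 516 left.
June 2105 has 30 days: 516 − 30 = 486 left.
July 2105 has 31 days: 486 − 31 = 455 left.
August 2105 has 31 days: 455 − 31 = 424 left.
September 2105 has 30 days: 424 − 30 = 394 left.
October 2105 has 31 days: 394 − 31 = 363 left.
November 2105 has 30 days: 363 − 30 = 333 left.
December 2105 has 31 days: 333 − 31 = 302 left.
January 2106 has 31 days: 302 − 31 = 271 left.
February 2106 has 28 days (2106 is not a leap year): 271 − 28 = 243 left.
March 2106 has 31 days: 243 − 31 = 212 left.
April 2106 has 30 days: 212 − 30 = 182 left.
May 2106 has 31 days: 182 − 31 = 151 left.
June 2106 has 30 days: 151 − 30 = 121 left.
July 2106 has 31 days: 121 − 31 = 90 left.
August 2106 has 31 days: 90 − 31 = 59 left.
September 2106 has 30 days: 59 − 30 = 29 left.
29 days into October 2106 → October 29, 2106.
Going back 600 days from October 29, 2106:
Going back 29 days from October 29, 2106 reaches the end of the previous month; 600 − 29 = 571 left.
September 2106 has 30 days: 571 − 30 = 541 left.
August 2106 has 31 days: 541 − 31 = 510 left.
July 2106 has 31 days: 510 − 31 = 479 left.
June 2106 has 30 days: 479 − 30 = 449 left.
May 2106 has 31 days: 449 − 31 = 418 left.
April 2106 has 30 days: 418 − 30 = 388 left.
March 2106 has 31 days: 388 − 31 = 357 left.
February 2106 has 28 days (2106 is not a leap year): 357 − 28 = 329 left.
January 2106 has 31 days: 329 − 31 = 298 left.
December 2105 has 31 days: 298 − 31 = 267 left.
November 2105 has 30 days: 267 − 30 = 237 left.
October 2105 has 31 days: 237 − 31 = 206 left.
September 2105 has 30 days: 206 − 30 = 176 left.
August 2105 has 31 days: 176 − 31 = 145 left.
July 2105 has 31 days: 145 − 31 = 114 left.
June 2105 has 30 days: 114 − 30 = 84 left.
May 2105 has 31 days: 84 − 31 = 53 left.
April 2105 has 30 days: 53 − 30 = 23 left.
March 2105 has 31 days; 31 − 23 = 8 → March 8, 2105.
Going back 2 months from March 8, 2105:
month 3 − 2 = 1 → January 2105.
Day 8 is valid in January, giving January 8, 2105.
Subtracting 381 days from January 8, 2105:
Going back 8 days from January 8, 2105 reaches the end of the previous month; 381 − 8 = 373 left.
December 2104 has 31 days: 373 − 31 = 342 left.
November 2104 has 30 days: 342 − 30 = 312 left.
October 2104 has 31 days: 312 − 31 = 281 left.
September 2104 has 30 days: 281 − 30 = 251 left.
August 2104 has 31 days: 251 − 31 = 220 left.
July 2104 has 31 days: 220 − 31 = 189 left.
June 2104 has 30 days: 189 − 30 = 159 left.
May 2104 has 31 days: 159 − 31 = 128 left.
April 2104 has 30 days: 128 − 30 = 98 left.
March 2104 has 31 days: 98 − 31 = 67 left.
February 2104 has 29 days (2104 is a leap year): 67 − 29 = 38 left.
January 2104 has 31 days: 38 − 31 = 7 left.
December 2103 has 31 days; 31 − 7 = 24 → December 24, 2103.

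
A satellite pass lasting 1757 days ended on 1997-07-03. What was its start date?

Counting back 1757 days from July 3, 1997.
Going back 3 days from July 3, 1997 reaches the end of the previous month; 1757 − 3 = 1754 left.
June 1997 has 30 days: 1754 − 30 = 1724 left.
May 1997 has 31 days: 1724 − 31 = 1693 left.
April 1997 has 30 days: 1693 − 30 = 1663 left.
March 1997 has 31 days: 1663 − 31 = 1632 left.
February 1997 has 28 days (1997 is not a leap year): 1632 − 28 = 1604 left.
January 1997 has 31 days: 1604 − 31 = 1573 left.
December 1996 has 31 days: 1573 − 31 = 1542 left.
November 1996 has 30 days: 1542 − 30 = 1512 left.
October 1996 has 31 days: 1512 − 31 = 1481 left.
September 1996 has 30 days: 1481 − 30 = 1451 left.
August 1996 has 31 days: 1451 − 31 = 1420 left.
July 1996 has 31 days: 1420 − 31 = 1389 left.
June 1996 has 30 days: 1389 − 30 = 1359 left.
May 1996 has 31 days: 1359 − 31 = 1328 left.
April 1996 has 30 days: 1328 − 30 = 1298 left.
March 1996 has 31 days: 1298 − 31 = 1267 left.
February 1996 has 29 days (1996 is a leap year): 1267 − 29 = 1238 left.
January 1996 has 31 days: 1238 − 31 = 1207 left.
December 1995 has 31 days: 1207 − 31 = 1176 left.
November 1995 has 30 days: 1176 − 30 = 1146 left.
October 1995 has 31 days: 1146 − 31 = 1115 left.
September 1995 has 30 days: 1115 − 30 = 1085 left.
August 1995 has 31 days: 1085 − 31 = 1054 left.
July 1995 has 31 days: 1054 − 31 = 1023 left.
June 1995 has 30 days: 1023 − 30 = 993 left.
May 1995 has 31 days: 993 − 31 = 962 left.
April 1995 has 30 days: 962 − 30 = 932 left.
March 1995 has 31 days: 932 − 31 = 901 left.
February 1995 has 28 days (1995 is not a leap year): 901 − 28 = 873 left.
January 1995 has 31 days: 873 − 31 = 842 left.
December 1994 has 31 days: 842 − 31 = 811 left.
November 1994 has 30 days: 811 − 30 = 781 left.
October 1994 has 31 days: 781 − 31 = 750 left.
September 1994 has 30 days: 750 − 30 = 720 left.
August 1994 has 31 days: 720 − 31 = 689 left.
July 1994 has 31 days: 689 − 31 = 658 left.
June 1994 has 30 days: 658 − 30 = 628 left.
May 1994 has 31 days: 628 − 31 = 597 left.
April 1994 has 30 days: 597 − 30 = 567 left.
March 1994 has 31 days: 567 − 31 = 536 left.
February 1994 has 28 days (1994 is not a leap year): 536 − 28 = 508 left.
January 1994 has 31 days: 508 − 31 = 477 left.
December 1993 has 31 days: 477 − 31 = 446 left.
November 1993 has 30 days: 446 − 30 = 416 left.
October 1993 has 31 days: 416 − 31 = 385 left.
September 1993 has 30 days: 385 − 30 = 355 left.
August 1993 has 31 days: 355 − 31 = 324 left.
July 1993 has 31 days: 324 − 31 = 293 left.
June 1993 has 30 days: 293 − 30 = 263 left.
May 1993 has 31 days: 263 − 31 = 232 left.
April 1993 has 30 days: 232 − 30 = 202 left.
March 1993 has 31 days: 202 − 31 = 171 left.
February 1993 has 28 days (1993 is not a leap year): 171 − 28 = 143 left.
January 1993 has 31 days: 143 − 31 = 112 left.
December 1992 has 31 days: 112 − 31 = 81 left.
November 1992 has 30 days: 81 − 30 = 51 left.
October 1992 has 31 days: 51 − 31 = 20 left.
September 1992 has 30 days; 30 − 20 = 10 → September 10, 1992.

September 10, 1992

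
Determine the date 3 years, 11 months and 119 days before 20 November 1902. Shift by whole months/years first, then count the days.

August 23, 1898

Counting back 3 years, 11 months and 119 days from November 20, 1902: first the month/year part, then the days.
-3 years → 1899; month 11 − 11 = 0, which is month 12 of year 1898 → December 1898.
Day 20 is valid in December, giving December 20, 1898.
Now subtract 119 days from December 20, 1898.
Going back 20 days from December 20, 1898 reaches the end of the previous month; 119 − 20 = 99 left.
November 1898 has 30 days: 99 − 30 = 69 left.
October 1898 has 31 days: 69 − 31 = 38 left.
September 1898 has 30 days: 38 − 30 = 8 left.
August 1898 has 31 days; 31 − 8 = 23 → August 23, 1898.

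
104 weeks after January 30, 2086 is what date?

Adding 104 weeks = 728 days from January 30, 2086.
January has 31 days, so 31 − 30 = 1 day remains after January 30, 2086; 728 − 1 = 727 left.
February 2086 has 28 days (2086 is not a leap year): 727 − 28 = 699 left.
March 2086 has 31 days: 699 − 31 = 668 left.
April 2086 has 30 days: 668 − 30 = 638 left.
May 2086 has 31 days: 638 − 31 = 607 left.
June 2086 has 30 days: 607 − 30 = 577 left.
July 2086 has 31 days: 577 − 31 = 546 left.
August 2086 has 31 days: 546 − 31 = 515 left.
September 2086 has 30 days: 515 − 30 = 485 left.
October 2086 has 31 days: 485 − 31 = 454 left.
November 2086 has 30 days: 454 − 30 = 424 left.
December 2086 has 31 days: 424 − 31 = 393 left.
January 2087 has 31 days: 393 − 31 = 362 left.
February 2087 has 28 days (2087 is not a leap year): 362 − 28 = 334 left.
March 2087 has 31 days: 334 − 31 = 303 left.
April 2087 has 30 days: 303 − 30 = 273 left.
May 2087 has 31 days: 273 − 31 = 242 left.
June 2087 has 30 days: 242 − 30 = 212 left.
July 2087 has 31 days: 212 − 31 = 181 left.
August 2087 has 31 days: 181 − 31 = 150 left.
September 2087 has 30 days: 150 − 30 = 120 left.
October 2087 has 31 days: 120 − 31 = 89 left.
November 2087 has 30 days: 89 − 30 = 59 left.
December 2087 has 31 days: 59 − 31 = 28 left.
28 days into January 2088 → January 28, 2088.

January 28, 2088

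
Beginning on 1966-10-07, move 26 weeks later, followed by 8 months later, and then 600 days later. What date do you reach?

July 29, 1969

Advancing 26 weeks (= 182 days) from October 7, 1966:
October has 31 days, so 31 − 7 = 24 days remain after October 7, 1966; 182 − 24 = 158 left.
November 1966 has 30 days: 158 − 30 = 128 left.
December 1966 has 31 days: 128 − 31 = 97 left.
January 1967 has 31 days: 97 − 31 = 66 left.
February 1967 has 28 days (1967 is not a leap year): 66 − 28 = 38 left.
March 1967 has 31 days: 38 − 31 = 7 left.
7 days into April 1967 → April 7, 1967.
Adding 8 months from April 7, 1967:
month 4 + 8 = 12 → December 1967.
Day 7 is valid in December, giving December 7, 1967.
Counting forward 600 days from December 7, 1967:
December has 31 days, so 31 − 7 = 24 days remain after December 7, 1967; 600 − 24 = 576 left.
January 1968 has 31 days: 576 − 31 = 545 left.
February 1968 has 29 days (1968 is a leap year): 545 − 29 = 516 left.
March 1968 has 31 days: 516 − 31 = 485 left.
April 1968 has 30 days: 485 − 30 = 455 left.
May 1968 has 31 days: 455 − 31 = 424 left.
June 1968 has 30 days: 424 − 30 = 394 left.
July 1968 has 31 days: 394 − 31 = 363 left.
August 1968 has 31 days: 363 − 31 = 332 left.
September 1968 has 30 days: 332 − 30 = 302 left.
October 1968 has 31 days: 302 − 31 = 271 left.
November 1968 has 30 days: 271 − 30 = 241 left.
December 1968 has 31 days: 241 − 31 = 210 left.
January 1969 has 31 days: 210 − 31 = 179 left.
February 1969 has 28 days (1969 is not a leap year): 179 − 28 = 151 left.
March 1969 has 31 days: 151 − 31 = 120 left.
April 1969 has 30 days: 120 − 30 = 90 left.
May 1969 has 31 days: 90 − 31 = 59 left.
June 1969 has 30 days: 59 − 30 = 29 left.
29 days into July 1969 → July 29, 1969.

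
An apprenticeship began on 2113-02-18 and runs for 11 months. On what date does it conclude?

Adding 11 months from February 18, 2113.
month 2 + 11 = 13, which is month 1 of year 2114 → January 2114.
Day 18 is valid in January, giving January 18, 2114.

January 18, 2114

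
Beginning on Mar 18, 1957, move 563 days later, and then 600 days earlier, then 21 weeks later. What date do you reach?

July 6, 1957

Counting forward 563 days from March 18, 1957:
March has 31 days, so 31 − 18 = 13 days remain after March 18, 1957; 563 − 13 = 550 left.
April 1957 has 30 days: 550 − 30 = 520 left.
May 1957 has 31 days: 520 − 31 = 489 left.
June 1957 has 30 days: 489 − 30 = 459 left.
July 1957 has 31 days: 459 − 31 = 428 left.
August 1957 has 31 days: 428 − 31 = 397 left.
September 1957 has 30 days: 397 − 30 = 367 left.
October 1957 has 31 days: 367 − 31 = 336 left.
November 1957 has 30 days: 336 − 30 = 306 left.
December 1957 has 31 days: 306 − 31 = 275 left.
January 1958 has 31 days: 275 − 31 = 244 left.
February 1958 has 28 days (1958 is not a leap year): 244 − 28 = 216 left.
March 1958 has 31 days: 216 − 31 = 185 left.
April 1958 has 30 days: 185 − 30 = 155 left.
May 1958 has 31 days: 155 − 31 = 124 left.
June 1958 has 30 days: 124 − 30 = 94 left.
July 1958 has 31 days: 94 − 31 = 63 left.
August 1958 has 31 days: 63 − 31 = 32 left.
September 1958 has 30 days: 32 − 30 = 2 left.
2 days into October 1958 → October 2, 1958.
Subtracting 600 days from October 2, 1958:
Going back 2 days from October 2, 1958 reaches the end of the previous month; 600 − 2 = 598 left.
September 1958 has 30 days: 598 − 30 = 568 left.
August 1958 has 31 days: 568 − 31 = 537 left.
July 1958 has 31 days: 537 − 31 = 506 left.
June 1958 has 30 days: 506 − 30 = 476 left.
May 1958 has 31 days: 476 − 31 = 445 left.
April 1958 has 30 days: 445 − 30 = 415 left.
March 1958 has 31 days: 415 − 31 = 384 left.
February 1958 has 28 days (1958 is not a leap year): 384 − 28 = 356 left.
January 1958 has 31 days: 356 − 31 = 325 left.
December 1957 has 31 days: 325 − 31 = 294 left.
November 1957 has 30 days: 294 − 30 = 264 left.
October 1957 has 31 days: 264 − 31 = 233 left.
September 1957 has 30 days: 233 − 30 = 203 left.
August 1957 has 31 days: 203 − 31 = 172 left.
July 1957 has 31 days: 172 − 31 = 141 left.
June 1957 has 30 days: 141 − 30 = 111 left.
May 1957 has 31 days: 111 − 31 = 80 left.
April 1957 has 30 days: 80 − 30 = 50 left.
March 1957 has 31 days: 50 − 31 = 19 left.
February 1957 has 28 days; 28 − 19 = 9 → February 9, 1957.
Advancing 21 weeks (= 147 days) from February 9, 1957:
February has 28 days, so 28 − 9 = 19 days remain after February 9, 1957; 147 − 19 = 128 left.
March 1957 has 31 days: 128 − 31 = 97 left.
April 1957 has 30 days: 97 − 30 = 67 left.
May 1957 has 31 days: 67 − 31 = 36 left.
June 1957 has 30 days: 36 − 30 = 6 left.
6 days into July 1957 → July 6, 1957.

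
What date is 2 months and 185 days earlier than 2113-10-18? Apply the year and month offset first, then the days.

February 14, 2113

Going back 2 months and 185 days from October 18, 2113: first the month/year part, then the days.
month 10 − 2 = 8 → August 2113.
Day 18 is valid in August, giving August 18, 2113.
Now subtract 185 days from August 18, 2113.
Going back 18 days from August 18, 2113 reaches the end of the previous month; 185 − 18 = 167 left.
July 2113 has 31 days: 167 − 31 = 136 left.
June 2113 has 30 days: 136 − 30 = 106 left.
May 2113 has 31 days: 106 − 31 = 75 left.
April 2113 has 30 days: 75 − 30 = 45 left.
March 2113 has 31 days: 45 − 31 = 14 left.
February 2113 has 28 days; 28 − 14 = 14 → February 14, 2113.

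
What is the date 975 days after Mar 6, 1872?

November 6, 1874

Adding 975 days from March 6, 1872.
March has 31 days, so 31 − 6 = 25 days remain after March 6, 1872; 975 − 25 = 950 left.
April 1872 has 30 days: 950 − 30 = 920 left.
May 1872 has 31 days: 920 − 31 = 889 left.
June 1872 has 30 days: 889 − 30 = 859 left.
July 1872 has 31 days: 859 − 31 = 828 left.
August 1872 has 31 days: 828 − 31 = 797 left.
September 1872 has 30 days: 797 − 30 = 767 left.
October 1872 has 31 days: 767 − 31 = 736 left.
November 1872 has 30 days: 736 − 30 = 706 left.
December 1872 has 31 days: 706 − 31 = 675 left.
January 1873 has 31 days: 675 − 31 = 644 left.
February 1873 has 28 days (1873 is not a leap year): 644 − 28 = 616 left.
March 1873 has 31 days: 616 − 31 = 585 left.
April 1873 has 30 days: 585 − 30 = 555 left.
May 1873 has 31 days: 555 − 31 = 524 left.
June 1873 has 30 days: 524 − 30 = 494 left.
July 1873 has 31 days: 494 − 31 = 463 left.
August 1873 has 31 days: 463 − 31 = 432 left.
September 1873 has 30 days: 432 − 30 = 402 left.
October 1873 has 31 days: 402 − 31 = 371 left.
November 1873 has 30 days: 371 − 30 = 341 left.
December 1873 has 31 days: 341 − 31 = 310 left.
January 1874 has 31 days: 310 − 31 = 279 left.
February 1874 has 28 days (1874 is not a leap year): 279 − 28 = 251 left.
March 1874 has 31 days: 251 − 31 = 220 left.
April 1874 has 30 days: 220 − 30 = 190 left.
May 1874 has 31 days: 190 − 31 = 159 left.
June 1874 has 30 days: 159 − 30 = 129 left.
July 1874 has 31 days: 129 − 31 = 98 left.
August 1874 has 31 days: 98 − 31 = 67 left.
September 1874 has 30 days: 67 − 30 = 37 left.
October 1874 has 31 days: 37 − 31 = 6 left.
6 days into November 1874 → November 6, 1874.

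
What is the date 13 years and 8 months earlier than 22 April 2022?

August 22, 2008

Going back 13 years and 8 months from April 22, 2022.
-13 years → 2009; month 4 − 8 = -4, which is month 8 of year 2008 → August 2008.
Day 22 is valid in August, giving August 22, 2008.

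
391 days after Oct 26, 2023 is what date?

November 20, 2024

Advancing 391 days from October 26, 2023.
October has 31 days, so 31 − 26 = 5 days remain after October 26, 2023; 391 − 5 = 386 left.
November 2023 has 30 days: 386 − 30 = 356 left.
December 2023 has 31 days: 356 − 31 = 325 left.
January 2024 has 31 days: 325 − 31 = 294 left.
February 2024 has 29 days (2024 is a leap year): 294 − 29 = 265 left.
March 2024 has 31 days: 265 − 31 = 234 left.
April 2024 has 30 days: 234 − 30 = 204 left.
May 2024 has 31 days: 204 − 31 = 173 left.
June 2024 has 30 days: 173 − 30 = 143 left.
July 2024 has 31 days: 143 − 31 = 112 left.
August 2024 has 31 days: 112 − 31 = 81 left.
September 2024 has 30 days: 81 − 30 = 51 left.
October 2024 has 31 days: 51 − 31 = 20 left.
20 days into November 2024 → November 20, 2024.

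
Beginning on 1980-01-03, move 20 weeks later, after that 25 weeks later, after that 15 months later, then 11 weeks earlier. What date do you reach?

Counting forward 20 weeks (= 140 days) from January 3, 1980:
January has 31 days, so 31 − 3 = 28 days remain after January 3, 1980; 140 − 28 = 112 left.
February 1980 has 29 days (1980 is a leap year): 112 − 29 = 83 left.
March 1980 has 31 days: 83 − 31 = 52 left.
April 1980 has 30 days: 52 − 30 = 22 left.
22 days into May 1980 → May 22, 1980.
Adding 25 weeks (= 175 days) from May 22, 1980:
May has 31 days, so 31 − 22 = 9 days remain after May 22, 1980; 175 − 9 = 166 left.
June 1980 has 30 days: 166 − 30 = 136 left.
July 1980 has 31 days: 136 − 31 = 105 left.
August 1980 has 31 days: 105 − 31 = 74 left.
September 1980 has 30 days: 74 − 30 = 44 left.
October 1980 has 31 days: 44 − 31 = 13 left.
13 days into November 1980 → November 13, 1980.
Adding 15 months from November 13, 1980:
month 11 + 15 = 26, which is month 2 of year 1982 → February 1982.
Day 13 is valid in February, giving February 13, 1982.
Subtracting 11 weeks (= 77 days) from February 13, 1982:
Going back 13 days from February 13, 1982 reaches the end of the previous month; 77 − 13 = 64 left.
January 1982 has 31 days: 64 − 31 = 33 left.
December 1981 has 31 days: 33 − 31 = 2 left.
November 1981 has 30 days; 30 − 2 = 28 → November 28, 1981.

November 28, 1981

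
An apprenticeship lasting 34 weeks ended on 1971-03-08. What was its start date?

July 13, 1970

Going back 34 weeks = 238 days from March 8, 1971.
Going back 8 days from March 8, 1971 reaches the end of the previous month; 238 − 8 = 230 left.
February 1971 has 28 days (1971 is not a leap year): 230 − 28 = 202 left.
January 1971 has 31 days: 202 − 31 = 171 left.
December 1970 has 31 days: 171 − 31 = 140 left.
November 1970 has 30 days: 140 − 30 = 110 left.
October 1970 has 31 days: 110 − 31 = 79 left.
September 1970 has 30 days: 79 − 30 = 49 left.
August 1970 has 31 days: 49 − 31 = 18 left.
July 1970 has 31 days; 31 − 18 = 13 → July 13, 1970.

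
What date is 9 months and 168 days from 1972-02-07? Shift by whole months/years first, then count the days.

April 24, 1973

Counting forward 9 months and 168 days from February 7, 1972: first the month/year part, then the days.
month 2 + 9 = 11 → November 1972.
Day 7 is valid in November, giving November 7, 1972.
Now add 168 days from November 7, 1972.
November has 30 days, so 30 − 7 = 23 days remain after November 7, 1972; 168 − 23 = 145 left.
December 1972 has 31 days: 145 − 31 = 114 left.
January 1973 has 31 days: 114 − 31 = 83 left.
February 1973 has 28 days (1973 is not a leap year): 83 − 28 = 55 left.
March 1973 has 31 days: 55 − 31 = 24 left.
24 days into April 1973 → April 24, 1973.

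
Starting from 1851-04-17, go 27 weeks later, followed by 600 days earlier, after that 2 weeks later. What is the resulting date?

March 16, 1850

Adding 27 weeks (= 189 days) from April 17, 1851:
April has 30 days, so 30 − 17 = 13 days remain after April 17, 1851; 189 − 13 = 176 left.
May 1851 has 31 days: 176 − 31 = 145 left.
June 1851 has 30 days: 145 − 30 = 115 left.
July 1851 has 31 days: 115 − 31 = 84 left.
August 1851 has 31 days: 84 − 31 = 53 left.
September 1851 has 30 days: 53 − 30 = 23 left.
23 days into October 1851 → October 23, 1851.
Subtracting 600 days from October 23, 1851:
Going back 23 days from October 23, 1851 reaches the end of the previous month; 600 − 23 = 577 left.
September 1851 has 30 days: 577 − 30 = 547 left.
August 1851 has 31 days: 547 − 31 = 516 left.
July 1851 has 31 days: 516 − 31 = 485 left.
June 1851 has 30 days: 485 − 30 = 455 left.
May 1851 has 31 days: 455 − 31 = 424 left.
April 1851 has 30 days: 424 − 30 = 394 left.
March 1851 has 31 days: 394 − 31 = 363 left.
February 1851 has 28 days (1851 is not a leap year): 363 − 28 = 335 left.
January 1851 has 31 days: 335 − 31 = 304 left.
December 1850 has 31 days: 304 − 31 = 273 left.
November 1850 has 30 days: 273 − 30 = 243 left.
October 1850 has 31 days: 243 − 31 = 212 left.
September 1850 has 30 days: 212 − 30 = 182 left.
August 1850 has 31 days: 182 − 31 = 151 left.
July 1850 has 31 days: 151 − 31 = 120 left.
June 1850 has 30 days: 120 − 30 = 90 left.
May 1850 has 31 days: 90 − 31 = 59 left.
April 1850 has 30 days: 59 − 30 = 29 left.
March 1850 has 31 days; 31 − 29 = 2 → March 2, 1850.
Adding 2 weeks (= 14 days) from March 2, 1850:
March has 31 days; 2 + 14 = 16, still in March.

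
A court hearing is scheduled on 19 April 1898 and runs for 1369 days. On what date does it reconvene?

January 18, 1902

Counting forward 1369 days from April 19, 1898.
April has 30 days, so 30 − 19 = 11 days remain after April 19, 1898; 1369 − 11 = 1358 left.
May 1898 has 31 days: 1358 − 31 = 1327 left.
June 1898 has 30 days: 1327 − 30 = 1297 left.
July 1898 has 31 days: 1297 − 31 = 1266 left.
August 1898 has 31 days: 1266 − 31 = 1235 left.
September 1898 has 30 days: 1235 − 30 = 1205 left.
October 1898 has 31 days: 1205 − 31 = 1174 left.
November 1898 has 30 days: 1174 − 30 = 1144 left.
December 1898 has 31 days: 1144 − 31 = 1113 left.
January 1899 has 31 days: 1113 − 31 = 1082 left.
February 1899 has 28 days (1899 is not a leap year): 1082 − 28 = 1054 left.
March 1899 has 31 days: 1054 − 31 = 1023 left.
April 1899 has 30 days: 1023 − 30 = 993 left.
May 1899 has 31 days: 993 − 31 = 962 left.
June 1899 has 30 days: 962 − 30 = 932 left.
July 1899 has 31 days: 932 − 31 = 901 left.
August 1899 has 31 days: 901 − 31 = 870 left.
September 1899 has 30 days: 870 − 30 = 840 left.
October 1899 has 31 days: 840 − 31 = 809 left.
November 1899 has 30 days: 809 − 30 = 779 left.
December 1899 has 31 days: 779 − 31 = 748 left.
January 1900 has 31 days: 748 − 31 = 717 left.
February 1900 has 28 days (1900 is not a leap year (divisible by 100 but not 400)): 717 − 28 = 689 left.
March 1900 has 31 days: 689 − 31 = 658 left.
April 1900 has 30 days: 658 − 30 = 628 left.
May 1900 has 31 days: 628 − 31 = 597 left.
June 1900 has 30 days: 597 − 30 = 567 left.
July 1900 has 31 days: 567 − 31 = 536 left.
August 1900 has 31 days: 536 − 31 = 505 left.
September 1900 has 30 days: 505 − 30 = 475 left.
October 1900 has 31 days: 475 − 31 = 444 left.
November 1900 has 30 days: 444 − 30 = 414 left.
December 1900 has 31 days: 414 − 31 = 383 left.
January 1901 has 31 days: 383 − 31 = 352 left.
February 1901 has 28 days (1901 is not a leap year): 352 − 28 = 324 left.
March 1901 has 31 days: 324 − 31 = 293 left.
April 1901 has 30 days: 293 − 30 = 263 left.
May 1901 has 31 days: 263 − 31 = 232 left.
June 1901 has 30 days: 232 − 30 = 202 left.
July 1901 has 31 days: 202 − 31 = 171 left.
August 1901 has 31 days: 171 − 31 = 140 left.
September 1901 has 30 days: 140 − 30 = 110 left.
October 1901 has 31 days: 110 − 31 = 79 left.
November 1901 has 30 days: 79 − 30 = 49 left.
December 1901 has 31 days: 49 − 31 = 18 left.
18 days into January 1902 → January 18, 1902.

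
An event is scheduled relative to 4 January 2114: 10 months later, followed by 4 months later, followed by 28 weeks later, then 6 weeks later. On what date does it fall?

Adding 10 months from January 4, 2114:
month 1 + 10 = 11 → November 2114.
Day 4 is valid in November, giving November 4, 2114.
Adding 4 months from November 4, 2114:
month 11 + 4 = 15, which is month 3 of year 2115 → March 2115.
Day 4 is valid in March, giving March 4, 2115.
Advancing 28 weeks (= 196 days) from March 4, 2115:
March has 31 days, so 31 − 4 = 27 days remain after March 4, 2115; 196 − 27 = 169 left.
April 2115 has 30 days: 169 − 30 = 139 left.
May 2115 has 31 days: 139 − 31 = 108 left.
June 2115 has 30 days: 108 − 30 = 78 left.
July 2115 has 31 days: 78 − 31 = 47 left.
August 2115 has 31 days: 47 − 31 = 16 left.
16 days into September 2115 → September 16, 2115.
Counting forward 6 weeks (= 42 days) from September 16, 2115:
September has 30 days, so 30 − 16 = 14 days remain after September 16, 2115; 42 − 14 = 28 left.
28 days into October 2115 → October 28, 2115.

October 28, 2115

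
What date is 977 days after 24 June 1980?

February 26, 1983

Adding 977 days from June 24, 1980.
June has 30 days, so 30 − 24 = 6 days remain after June 24, 1980; 977 − 6 = 971 left.
July 1980 has 31 days: 971 − 31 = 940 left.
August 1980 has 31 days: 940 − 31 = 909 left.
September 1980 has 30 days: 909 − 30 = 879 left.
October 1980 has 31 days: 879 − 31 = 848 left.
November 1980 has 30 days: 848 − 30 = 818 left.
December 1980 has 31 days: 818 − 31 = 787 left.
January 1981 has 31 days: 787 − 31 = 756 left.
February 1981 has 28 days (1981 is not a leap year): 756 − 28 = 728 left.
March 1981 has 31 days: 728 − 31 = 697 left.
April 1981 has 30 days: 697 − 30 = 667 left.
May 1981 has 31 days: 667 − 31 = 636 left.
June 1981 has 30 days: 636 − 30 = 606 left.
July 1981 has 31 days: 606 − 31 = 575 left.
August 1981 has 31 days: 575 − 31 = 544 left.
September 1981 has 30 days: 544 − 30 = 514 left.
October 1981 has 31 days: 514 − 31 = 483 left.
November 1981 has 30 days: 483 − 30 = 453 left.
December 1981 has 31 days: 453 − 31 = 422 left.
January 1982 has 31 days: 422 − 31 = 391 left.
February 1982 has 28 days (1982 is not a leap year): 391 − 28 = 363 left.
March 1982 has 31 days: 363 − 31 = 332 left.
April 1982 has 30 days: 332 − 30 = 302 left.
May 1982 has 31 days: 302 − 31 = 271 left.
June 1982 has 30 days: 271 − 30 = 241 left.
July 1982 has 31 days: 241 − 31 = 210 left.
August 1982 has 31 days: 210 − 31 = 179 left.
September 1982 has 30 days: 179 − 30 = 149 left.
October 1982 has 31 days: 149 − 31 = 118 left.
November 1982 has 30 days: 118 − 30 = 88 left.
December 1982 has 31 days: 88 − 31 = 57 left.
January 1983 has 31 days: 57 − 31 = 26 left.
26 days into February 1983 → February 26, 1983.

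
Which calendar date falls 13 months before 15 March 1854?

February 15, 1853

Counting back 13 months from March 15, 1854.
month 3 − 13 = -10, which is month 2 of year 1853 → February 1853.
Day 15 is valid in February, giving February 15, 1853.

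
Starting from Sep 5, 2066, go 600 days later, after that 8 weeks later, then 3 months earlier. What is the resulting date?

March 22, 2068

Adding 600 days from September 5, 2066:
September has 30 days, so 30 − 5 = 25 days remain after September 5, 2066; 600 − 25 = 575 left.
October 2066 has 31 days: 575 − 31 = 544 left.
November 2066 has 30 days: 544 − 30 = 514 left.
December 2066 has 31 days: 514 − 31 = 483 left.
January 2067 has 31 days: 483 − 31 = 452 left.
February 2067 has 28 days (2067 is not a leap year): 452 − 28 = 424 left.
March 2067 has 31 days: 424 − 31 = 393 left.
April 2067 has 30 days: 393 − 30 = 363 left.
May 2067 has 31 days: 363 − 31 = 332 left.
June 2067 has 30 days: 332 − 30 = 302 left.
July 2067 has 31 days: 302 − 31 = 271 left.
August 2067 has 31 days: 271 − 31 = 240 left.
September 2067 has 30 days: 240 − 30 = 210 left.
October 2067 has 31 days: 210 − 31 = 179 left.
November 2067 has 30 days: 179 − 30 = 149 left.
December 2067 has 31 days: 149 − 31 = 118 left.
January 2068 has 31 days: 118 − 31 = 87 left.
February 2068 has 29 days (2068 is a leap year): 87 − 29 = 58 left.
March 2068 has 31 days: 58 − 31 = 27 left.
27 days into April 2068 → April 27, 2068.
Adding 8 weeks (= 56 days) from April 27, 2068:
April has 30 days, so 30 − 27 = 3 days remain after April 27, 2068; 56 − 3 = 53 left.
May 2068 has 31 days: 53 − 31 = 22 left.
22 days into June 2068 → June 22, 2068.
Going back 3 months from June 22, 2068:
month 6 − 3 = 3 → March 2068.
Day 22 is valid in March, giving March 22, 2068.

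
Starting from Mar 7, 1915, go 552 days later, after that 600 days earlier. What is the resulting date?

Counting forward 552 days from March 7, 1915:
March has 31 days, so 31 − 7 = 24 days remain after March 7, 1915; 552 − 24 = 528 left.
April 1915 has 30 days: 528 − 30 = 498 left.
May 1915 has 31 days: 498 − 31 = 467 left.
June 1915 has 30 days: 467 − 30 = 437 left.
July 1915 has 31 days: 437 − 31 = 406 left.
August 1915 has 31 days: 406 − 31 = 375 left.
September 1915 has 30 days: 375 − 30 = 345 left.
October 1915 has 31 days: 345 − 31 = 314 left.
November 1915 has 30 days: 314 − 30 = 284 left.
December 1915 has 31 days: 284 − 31 = 253 left.
January 1916 has 31 days: 253 − 31 = 222 left.
February 1916 has 29 days (1916 is a leap year): 222 − 29 = 193 left.
March 1916 has 31 days: 193 − 31 = 162 left.
April 1916 has 30 days: 162 − 30 = 132 left.
May 1916 has 31 days: 132 − 31 = 101 left.
June 1916 has 30 days: 101 − 30 = 71 left.
July 1916 has 31 days: 71 − 31 = 40 left.
August 1916 has 31 days: 40 − 31 = 9 left.
9 days into September 1916 → September 9, 1916.
Counting back 600 days from September 9, 1916:
Going back 9 days from September 9, 1916 reaches the end of the previous month; 600 − 9 = 591 left.
August 1916 has 31 days: 591 − 31 = 560 left.
July 1916 has 31 days: 560 − 31 = 529 left.
June 1916 has 30 days: 529 − 30 = 499 left.
May 1916 has 31 days: 499 − 31 = 468 left.
April 1916 has 30 days: 468 − 30 = 438 left.
March 1916 has 31 days: 438 − 31 = 407 left.
February 1916 has 29 days (1916 is a leap year): 407 − 29 = 378 left.
January 1916 has 31 days: 378 − 31 = 347 left.
December 1915 has 31 days: 347 − 31 = 316 left.
November 1915 has 30 days: 316 − 30 = 286 left.
October 1915 has 31 days: 286 − 31 = 255 left.
September 1915 has 30 days: 255 − 30 = 225 left.
August 1915 has 31 days: 225 − 31 = 194 left.
July 1915 has 31 days: 194 − 31 = 163 left.
June 1915 has 30 days: 163 − 30 = 133 left.
May 1915 has 31 days: 133 − 31 = 102 left.
April 1915 has 30 days: 102 − 30 = 72 left.
March 1915 has 31 days: 72 − 31 = 41 left.
February 1915 has 28 days (1915 is not a leap year): 41 − 28 = 13 left.
January 1915 has 31 days; 31 − 13 = 18 → January 18, 1915.

January 18, 1915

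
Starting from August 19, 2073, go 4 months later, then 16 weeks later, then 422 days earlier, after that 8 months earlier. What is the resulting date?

June 12, 2072

Advancing 4 months from August 19, 2073:
month 8 + 4 = 12 → December 2073.
Day 19 is valid in December, giving December 19, 2073.
Counting forward 16 weeks (= 112 days) from December 19, 2073:
December has 31 days, so 31 − 19 = 12 days remain after December 19, 2073; 112 − 12 = 100 left.
January 2074 has 31 days: 100 − 31 = 69 left.
February 2074 has 28 days (2074 is not a leap year): 69 − 28 = 41 left.
March 2074 has 31 days: 41 − 31 = 10 left.
10 days into April 2074 → April 10, 2074.
Subtracting 422 days from April 10, 2074:
Going back 10 days from April 10, 2074 reaches the end of the previous month; 422 − 10 = 412 left.
March 2074 has 31 days: 412 − 31 = 381 left.
February 2074 has 28 days (2074 is not a leap year): 381 − 28 = 353 left.
January 2074 has 31 days: 353 − 31 = 322 left.
December 2073 has 31 days: 322 − 31 = 291 left.
November 2073 has 30 days: 291 − 30 = 261 left.
October 2073 has 31 days: 261 − 31 = 230 left.
September 2073 has 30 days: 230 − 30 = 200 left.
August 2073 has 31 days: 200 − 31 = 169 left.
July 2073 has 31 days: 169 − 31 = 138 left.
June 2073 has 30 days: 138 − 30 = 108 left.
May 2073 has 31 days: 108 − 31 = 77 left.
April 2073 has 30 days: 77 − 30 = 47 left.
March 2073 has 31 days: 47 − 31 = 16 left.
February 2073 has 28 days; 28 − 16 = 12 → February 12, 2073.
Counting back 8 months from February 12, 2073:
month 2 − 8 = -6, which is month 6 of year 2072 → June 2072.
Day 12 is valid in June, giving June 12, 2072.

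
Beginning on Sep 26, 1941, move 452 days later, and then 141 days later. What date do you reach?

Counting forward 452 days from September 26, 1941:
September has 30 days, so 30 − 26 = 4 days remain after September 26, 1941; 452 − 4 = 448 left.
October 1941 has 31 days: 448 − 31 = 417 left.
November 1941 has 30 days: 417 − 30 = 387 left.
December 1941 has 31 days: 387 − 31 = 356 left.
January 1942 has 31 days: 356 − 31 = 325 left.
February 1942 has 28 days (1942 is not a leap year): 325 − 28 = 297 left.
March 1942 has 31 days: 297 − 31 = 266 left.
April 1942 has 30 days: 266 − 30 = 236 left.
May 1942 has 31 days: 236 − 31 = 205 left.
June 1942 has 30 days: 205 − 30 = 175 left.
July 1942 has 31 days: 175 − 31 = 144 left.
August 1942 has 31 days: 144 − 31 = 113 left.
September 1942 has 30 days: 113 − 30 = 83 left.
October 1942 has 31 days: 83 − 31 = 52 left.
November 1942 has 30 days: 52 − 30 = 22 left.
22 days into December 1942 → December 22, 1942.
Counting forward 141 days from December 22, 1942:
December has 31 days, so 31 − 22 = 9 days remain after December 22, 1942; 141 − 9 = 132 left.
January 1943 has 31 days: 132 − 31 = 101 left.
February 1943 has 28 days (1943 is not a leap year): 101 − 28 = 73 left.
March 1943 has 31 days: 73 − 31 = 42 left.
April 1943 has 30 days: 42 − 30 = 12 left.
12 days into May 1943 → May 12, 1943.

May 12, 1943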